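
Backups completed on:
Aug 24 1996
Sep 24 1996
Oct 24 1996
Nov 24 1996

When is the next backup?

The day-of-month is always 24 (31, 30, 31 days between events).
So this recurs on the 24th of each month.
Next: December 1996 → Dec 24 1996.

Dec 24 1996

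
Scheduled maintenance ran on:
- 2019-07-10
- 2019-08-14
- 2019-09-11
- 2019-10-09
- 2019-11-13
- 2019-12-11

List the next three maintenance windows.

All dates are Wednesdays, 35, 28, 28, 35, 28 days apart.
Specifically, the 2nd Wednesday of each month.
2nd Wednesday of January 2020: 2020-01-08.
February 2020 — 2nd Wednesday is 2020-02-12.
2nd Wednesday of March 2020: 2020-03-11.

2020-01-08, 2020-02-12, 2020-03-11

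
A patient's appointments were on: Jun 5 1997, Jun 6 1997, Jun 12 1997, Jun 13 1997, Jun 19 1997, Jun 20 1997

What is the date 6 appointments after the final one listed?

Every event lands on a Thursday or Friday (gaps cycle 1, 6, 1, 6, 1).
So the schedule is: every Thursday and Friday.
Next Thursday: Jun 26 1997.
Next Friday: Jun 27 1997.
The following Thursday is Jul 3 1997.
The following Friday is Jul 4 1997.
The following Thursday is Jul 10 1997.
Next Friday: Jul 11 1997.

Jul 11 1997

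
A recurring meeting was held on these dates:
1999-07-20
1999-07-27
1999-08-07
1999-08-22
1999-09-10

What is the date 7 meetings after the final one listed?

2000-05-12

The spacing grows by 4 each time: 7, 11, 15, 19 days.
Next gap: 23 days. 1999-09-10 + 23 days = 1999-10-03.
Next gap: 27 days. 1999-10-03 + 27 days = 1999-10-30.
Next gap: 31 days. 1999-10-30 + 31 days = 1999-11-30.
Next gap: 35 days. 1999-11-30 + 35 days = 2000-01-04.
Next gap: 39 days. 2000-01-04 + 39 days = 2000-02-12.
Next gap: 43 days. 2000-02-12 + 43 days = 2000-03-26.
Next gap: 47 days. 2000-03-26 + 47 days = 2000-05-12.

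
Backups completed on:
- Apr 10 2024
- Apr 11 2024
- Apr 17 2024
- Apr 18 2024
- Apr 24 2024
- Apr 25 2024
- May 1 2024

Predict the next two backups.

Gaps: 1, 6, 1, 6, 1, 6 days — not constant, but cyclic with period 2.
The events fall on every Wednesday and Thursday.
Next Thursday: May 2 2024.
The following Wednesday is May 8 2024.

May 2 2024, May 8 2024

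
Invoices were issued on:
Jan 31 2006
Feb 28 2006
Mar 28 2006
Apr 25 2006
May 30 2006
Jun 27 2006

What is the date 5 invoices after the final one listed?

These are Tuesdays with 28, 28, 28, 35, 28-day gaps.
Each is the final Tuesday of its month — Jan 31 2006 is past the 28th, so '4th Tuesday' doesn't fit.
Last Tuesday of July 2006: Jul 25 2006.
Last Tuesday of August 2006: Aug 29 2006.
September 2006 ends with Tuesday Sep 26 2006.
October 2006 ends with Tuesday Oct 31 2006.
Last Tuesday of November 2006: Nov 28 2006.

Nov 28 2006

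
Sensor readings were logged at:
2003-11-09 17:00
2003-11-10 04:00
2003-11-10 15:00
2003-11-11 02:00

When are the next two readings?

2003-11-11 13:00, 2003-11-12 00:00

Spacing: 11, 11, 11 h — constant 11 h.
2003-11-11 02:00 + 11 h = 2003-11-11 13:00.
2003-11-11 13:00 + 11 h = 2003-11-12 00:00.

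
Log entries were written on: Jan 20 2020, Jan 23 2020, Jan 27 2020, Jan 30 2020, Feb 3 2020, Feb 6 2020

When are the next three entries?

The gap pattern 3, 4, 3, 4, 3 repeats every 2 events.
These are the Mondays and Thursdays of each week.
Next Monday: Feb 10 2020.
Next Thursday: Feb 13 2020.
The following Monday is Feb 17 2020.

Feb 10 2020, Feb 13 2020, Feb 17 2020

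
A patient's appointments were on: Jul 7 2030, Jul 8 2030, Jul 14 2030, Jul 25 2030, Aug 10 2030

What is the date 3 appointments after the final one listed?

Oct 27 2030

Gaps: 1, 6, 11, 16 days — each gap is 5 larger than the previous one.
Next gap: 21 days. Aug 10 2030 + 21 days = Aug 31 2030.
Next gap: 26 days. Aug 31 2030 + 26 days = Sep 26 2030.
Next gap: 31 days. Sep 26 2030 + 31 days = Oct 27 2030.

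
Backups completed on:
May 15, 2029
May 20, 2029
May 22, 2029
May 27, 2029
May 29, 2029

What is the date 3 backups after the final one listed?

June 10, 2029

Every event lands on a Tuesday or Sunday (gaps cycle 5, 2, 5, 2).
So the schedule is: every Tuesday and Sunday.
Next Sunday: June 3, 2029.
The following Tuesday is June 5, 2029.
Next Sunday: June 10, 2029.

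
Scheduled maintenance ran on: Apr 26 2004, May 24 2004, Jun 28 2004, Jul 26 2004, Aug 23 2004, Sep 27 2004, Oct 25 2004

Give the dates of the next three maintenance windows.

These are Mondays at 28- or 35-day spacing (28, 35, 28, 28, 35, 28).
The pattern: 4th Monday of the month.
November 2004 — 4th Monday is Nov 22 2004.
4th Monday of December 2004: Dec 27 2004.
4th Monday of January 2005: Jan 24 2005.

Nov 22 2004, Dec 27 2004, Jan 24 2005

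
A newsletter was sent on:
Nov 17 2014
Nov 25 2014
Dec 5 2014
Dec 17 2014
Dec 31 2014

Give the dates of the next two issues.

The spacing grows by 2 each time: 8, 10, 12, 14 days.
Next gap: 16 days. Dec 31 2014 + 16 days = Jan 16 2015.
Next gap: 18 days. Jan 16 2015 + 18 days = Feb 3 2015.

Jan 16 2015, Feb 3 2015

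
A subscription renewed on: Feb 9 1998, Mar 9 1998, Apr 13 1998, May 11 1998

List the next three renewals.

Jun 8 1998, Jul 13 1998, Aug 10 1998

All dates are Mondays, 28, 35, 28 days apart.
Specifically, the 2nd Monday of each month.
June 1998 — 2nd Monday is Jun 8 1998.
July 1998 — 2nd Monday is Jul 13 1998.
August 1998 — 2nd Monday is Aug 10 1998.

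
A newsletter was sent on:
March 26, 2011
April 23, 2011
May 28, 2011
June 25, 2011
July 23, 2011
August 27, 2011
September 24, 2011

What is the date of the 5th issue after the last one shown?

All dates are Saturdays, 28, 35, 28, 28, 35, 28 days apart.
Specifically, the 4th Saturday of each month.
October 2011 — 4th Saturday is October 22, 2011.
4th Saturday of November 2011: November 26, 2011.
December 2011 — 4th Saturday is December 24, 2011.
4th Saturday of January 2012: January 28, 2012.
4th Saturday of February 2012: February 25, 2012.

February 25, 2012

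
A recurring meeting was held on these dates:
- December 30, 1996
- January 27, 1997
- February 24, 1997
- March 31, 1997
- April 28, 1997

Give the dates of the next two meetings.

May 26, 1997; June 30, 1997

These are Mondays with 28, 28, 35, 28-day gaps.
Each is the final Monday of its month — December 30, 1996 is past the 28th, so '4th Monday' doesn't fit.
May 1997 ends with Monday May 26, 1997.
Last Monday of June 1997: June 30, 1997.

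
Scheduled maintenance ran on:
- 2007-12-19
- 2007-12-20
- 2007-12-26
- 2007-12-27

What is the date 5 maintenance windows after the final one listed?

2008-01-16

The gap pattern 1, 6, 1 repeats every 2 events.
These are the Wednesdays and Thursdays of each week.
Next Wednesday: 2008-01-02.
Next Thursday: 2008-01-03.
Next Wednesday: 2008-01-09.
Next Thursday: 2008-01-10.
The following Wednesday is 2008-01-16.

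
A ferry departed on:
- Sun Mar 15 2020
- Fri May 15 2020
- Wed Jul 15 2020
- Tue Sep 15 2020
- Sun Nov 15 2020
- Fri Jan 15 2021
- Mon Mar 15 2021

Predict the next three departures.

Gaps: 61, 61, 62, 61, 61, 59 days — not constant. Every event is on the 15th of the month.
Pattern: the 15th of every 2 months.
May 2021: Sat May 15 2021.
July 2021: Thu Jul 15 2021.
Next: September 2021 → Wed Sep 15 2021.

Sat May 15 2021, Thu Jul 15 2021, Wed Sep 15 2021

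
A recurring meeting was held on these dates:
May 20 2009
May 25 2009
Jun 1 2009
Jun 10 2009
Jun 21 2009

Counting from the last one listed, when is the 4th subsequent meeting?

The spacing grows by 2 each time: 5, 7, 9, 11 days.
Next gap: 13 days. Jun 21 2009 + 13 days = Jul 4 2009.
Next gap: 15 days. Jul 4 2009 + 15 days = Jul 19 2009.
Next gap: 17 days. Jul 19 2009 + 17 days = Aug 5 2009.
Next gap: 19 days. Aug 5 2009 + 19 days = Aug 24 2009.

Aug 24 2009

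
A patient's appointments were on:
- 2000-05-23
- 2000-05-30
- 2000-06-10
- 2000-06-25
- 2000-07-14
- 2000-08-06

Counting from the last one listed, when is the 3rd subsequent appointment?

Intervals are 7, 11, 15, 19, 23 days — an arithmetic progression with common difference 4.
Next gap: 27 days. 2000-08-06 + 27 days = 2000-09-02.
Next gap: 31 days. 2000-09-02 + 31 days = 2000-10-03.
Next gap: 35 days. 2000-10-03 + 35 days = 2000-11-07.

2000-11-07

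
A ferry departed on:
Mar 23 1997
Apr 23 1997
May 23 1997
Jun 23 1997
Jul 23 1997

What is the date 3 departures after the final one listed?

Oct 23 1997

Gaps: 31, 30, 31, 30 days — not constant. Every event is on the 23rd of the month.
Pattern: the 23rd of each month.
August 1997: Aug 23 1997.
September 1997: Sep 23 1997.
October 1997: Oct 23 1997.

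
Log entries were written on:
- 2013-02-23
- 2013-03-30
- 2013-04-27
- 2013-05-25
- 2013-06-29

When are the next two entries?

2013-07-27, 2013-08-31

These are Saturdays with 35, 28, 28, 35-day gaps.
Each is the final Saturday of its month — 2013-03-30 is past the 28th, so '4th Saturday' doesn't fit.
July 2013 ends with Saturday 2013-07-27.
Last Saturday of August 2013: 2013-08-31.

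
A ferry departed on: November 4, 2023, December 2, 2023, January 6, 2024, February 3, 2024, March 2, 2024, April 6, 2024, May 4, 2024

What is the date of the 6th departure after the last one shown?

These are Saturdays at 28- or 35-day spacing (28, 35, 28, 28, 35, 28).
The pattern: 1st Saturday of the month.
1st Saturday of June 2024: June 1, 2024.
1st Saturday of July 2024: July 6, 2024.
August 2024 — 1st Saturday is August 3, 2024.
September 2024 — 1st Saturday is September 7, 2024.
1st Saturday of October 2024: October 5, 2024.
November 2024 — 1st Saturday is November 2, 2024.

November 2, 2024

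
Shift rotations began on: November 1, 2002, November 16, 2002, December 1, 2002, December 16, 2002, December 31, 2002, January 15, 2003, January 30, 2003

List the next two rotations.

February 14, 2003; March 1, 2003

Gaps between consecutive events: 15, 15, 15, 15, 15, 15 days — a constant 15-day interval.
January 30, 2003 + 15 days = February 14, 2003.
February 14, 2003 + 15 days = March 1, 2003.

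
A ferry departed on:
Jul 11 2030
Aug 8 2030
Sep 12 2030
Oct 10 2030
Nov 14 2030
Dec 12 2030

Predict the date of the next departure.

All dates are Thursdays, 28, 35, 28, 35, 28 days apart.
Specifically, the 2nd Thursday of each month.
January 2031 — 2nd Thursday is Jan 9 2031.

Jan 9 2031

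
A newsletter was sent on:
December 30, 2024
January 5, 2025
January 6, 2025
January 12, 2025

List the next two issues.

Gaps: 6, 1, 6 days — not constant, but cyclic with period 2.
The events fall on every Monday and Sunday.
The following Monday is January 13, 2025.
Next Sunday: January 19, 2025.

January 13, 2025; January 19, 2025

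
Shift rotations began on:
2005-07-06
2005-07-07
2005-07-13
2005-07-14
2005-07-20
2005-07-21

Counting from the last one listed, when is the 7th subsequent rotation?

The gap pattern 1, 6, 1, 6, 1 repeats every 2 events.
These are the Wednesdays and Thursdays of each week.
The following Wednesday is 2005-07-27.
Next Thursday: 2005-07-28.
The following Wednesday is 2005-08-03.
The following Thursday is 2005-08-04.
Next Wednesday: 2005-08-10.
The following Thursday is 2005-08-11.
The following Wednesday is 2005-08-17.

2005-08-17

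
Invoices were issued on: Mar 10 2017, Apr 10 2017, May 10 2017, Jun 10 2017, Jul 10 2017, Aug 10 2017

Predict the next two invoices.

Sep 10 2017, Oct 10 2017

The day-of-month is always 10 (31, 30, 31, 30, 31 days between events).
So this recurs on the 10th of each month.
Next: September 2017 → Sep 10 2017.
October 2017: Oct 10 2017.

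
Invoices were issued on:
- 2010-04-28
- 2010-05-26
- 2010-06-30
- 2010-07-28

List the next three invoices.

2010-08-25, 2010-09-29, 2010-10-27

These are Wednesdays with 28, 35, 28-day gaps.
Each is the final Wednesday of its month — 2010-06-30 is past the 28th, so '4th Wednesday' doesn't fit.
August 2010 ends with Wednesday 2010-08-25.
September 2010 ends with Wednesday 2010-09-29.
October 2010 ends with Wednesday 2010-10-27.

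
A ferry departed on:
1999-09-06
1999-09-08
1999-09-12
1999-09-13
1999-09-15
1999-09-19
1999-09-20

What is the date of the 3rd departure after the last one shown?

Gaps: 2, 4, 1, 2, 4, 1 days — not constant, but cyclic with period 3.
The events fall on every Monday, Wednesday and Sunday.
The following Wednesday is 1999-09-22.
The following Sunday is 1999-09-26.
Next Monday: 1999-09-27.

1999-09-27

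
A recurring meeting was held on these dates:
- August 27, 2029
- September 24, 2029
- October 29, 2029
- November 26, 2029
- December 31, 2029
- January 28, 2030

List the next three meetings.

All Mondays; the gaps (28, 35, 28, 35, 28) vary with month length.
This is the last Monday of each month.
February 2030 ends with Monday February 25, 2030.
March 2030 ends with Monday March 25, 2030.
April 2030 ends with Monday April 29, 2030.

February 25, 2030; March 25, 2030; April 29, 2030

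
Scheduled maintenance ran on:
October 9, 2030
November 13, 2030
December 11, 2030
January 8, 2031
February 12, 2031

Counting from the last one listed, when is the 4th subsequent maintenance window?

These are Wednesdays at 28- or 35-day spacing (35, 28, 28, 35).
The pattern: 2nd Wednesday of the month.
2nd Wednesday of March 2031: March 12, 2031.
April 2031 — 2nd Wednesday is April 9, 2031.
2nd Wednesday of May 2031: May 14, 2031.
2nd Wednesday of June 2031: June 11, 2031.

June 11, 2031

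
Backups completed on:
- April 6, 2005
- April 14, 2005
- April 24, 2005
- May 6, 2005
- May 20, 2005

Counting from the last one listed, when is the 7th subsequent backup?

Intervals are 8, 10, 12, 14 days — an arithmetic progression with common difference 2.
Next gap: 16 days. May 20, 2005 + 16 days = June 5, 2005.
Next gap: 18 days. June 5, 2005 + 18 days = June 23, 2005.
Next gap: 20 days. June 23, 2005 + 20 days = July 13, 2005.
Next gap: 22 days. July 13, 2005 + 22 days = August 4, 2005.
Next gap: 24 days. August 4, 2005 + 24 days = August 28, 2005.
Next gap: 26 days. August 28, 2005 + 26 days = September 23, 2005.
Next gap: 28 days. September 23, 2005 + 28 days = October 21, 2005.

October 21, 2005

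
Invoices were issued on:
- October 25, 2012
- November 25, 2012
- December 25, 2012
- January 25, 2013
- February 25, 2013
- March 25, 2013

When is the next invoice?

Each date is the 25th; the gaps (31, 30, 31, 31, 28) track the month lengths.
The rule is the 25th of each month.
April 2013: April 25, 2013.

April 25, 2013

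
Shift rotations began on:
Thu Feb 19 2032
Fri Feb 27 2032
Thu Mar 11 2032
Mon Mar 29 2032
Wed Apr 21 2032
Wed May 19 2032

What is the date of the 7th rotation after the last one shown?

Wed Apr 20 2033

The spacing grows by 5 each time: 8, 13, 18, 23, 28 days.
Next gap: 33 days. Wed May 19 2032 + 33 days = Mon Jun 21 2032.
Next gap: 38 days. Mon Jun 21 2032 + 38 days = Thu Jul 29 2032.
Next gap: 43 days. Thu Jul 29 2032 + 43 days = Fri Sep 10 2032.
Next gap: 48 days. Fri Sep 10 2032 + 48 days = Thu Oct 28 2032.
Next gap: 53 days. Thu Oct 28 2032 + 53 days = Mon Dec 20 2032.
Next gap: 58 days. Mon Dec 20 2032 + 58 days = Wed Feb 16 2033.
Next gap: 63 days. Wed Feb 16 2033 + 63 days = Wed Apr 20 2033.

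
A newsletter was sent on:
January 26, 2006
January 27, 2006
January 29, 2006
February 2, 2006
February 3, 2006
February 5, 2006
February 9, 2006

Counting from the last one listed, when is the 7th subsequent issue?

February 24, 2006

The gap pattern 1, 2, 4, 1, 2, 4 repeats every 3 events.
These are the Thursdays, Fridays and Sundays of each week.
The following Friday is February 10, 2006.
The following Sunday is February 12, 2006.
The following Thursday is February 16, 2006.
The following Friday is February 17, 2006.
Next Sunday: February 19, 2006.
The following Thursday is February 23, 2006.
The following Friday is February 24, 2006.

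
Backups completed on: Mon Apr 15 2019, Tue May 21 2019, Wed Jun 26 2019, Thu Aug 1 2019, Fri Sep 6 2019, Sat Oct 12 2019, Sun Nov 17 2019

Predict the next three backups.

Mon Dec 23 2019, Tue Jan 28 2020, Wed Mar 4 2020

The spacing is 36, 36, 36, 36, 36, 36 days — always 36 days.
Sun Nov 17 2019 + 36 days = Mon Dec 23 2019.
Mon Dec 23 2019 + 36 days = Tue Jan 28 2020.
Tue Jan 28 2020 + 36 days = Wed Mar 4 2020.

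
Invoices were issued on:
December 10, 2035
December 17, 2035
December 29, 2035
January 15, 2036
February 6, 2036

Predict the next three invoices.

The spacing grows by 5 each time: 7, 12, 17, 22 days.
Next gap: 27 days. February 6, 2036 + 27 days = March 4, 2036.
Next gap: 32 days. March 4, 2036 + 32 days = April 5, 2036.
Next gap: 37 days. April 5, 2036 + 37 days = May 12, 2036.

March 4, 2036; April 5, 2036; May 12, 2036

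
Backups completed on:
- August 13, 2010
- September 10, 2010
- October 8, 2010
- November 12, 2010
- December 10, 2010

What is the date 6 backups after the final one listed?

June 10, 2011

Gaps: 28, 28, 35, 28 days — a mix of 28 and 35. Every date is a Friday.
Each is the 2nd Friday of its month.
2nd Friday of January 2011: January 14, 2011.
February 2011 — 2nd Friday is February 11, 2011.
2nd Friday of March 2011: March 11, 2011.
April 2011 — 2nd Friday is April 8, 2011.
May 2011 — 2nd Friday is May 13, 2011.
June 2011 — 2nd Friday is June 10, 2011.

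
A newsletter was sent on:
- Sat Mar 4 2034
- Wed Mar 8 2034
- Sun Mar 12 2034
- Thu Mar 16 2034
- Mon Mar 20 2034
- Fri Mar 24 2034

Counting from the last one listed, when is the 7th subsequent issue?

The spacing is 4, 4, 4, 4, 4 days — always 4 days.
Fri Mar 24 2034 + 4 days = Tue Mar 28 2034.
Tue Mar 28 2034 + 4 days = Sat Apr 1 2034.
Sat Apr 1 2034 + 4 days = Wed Apr 5 2034.
Wed Apr 5 2034 + 4 days = Sun Apr 9 2034.
Sun Apr 9 2034 + 4 days = Thu Apr 13 2034.
Thu Apr 13 2034 + 4 days = Mon Apr 17 2034.
Mon Apr 17 2034 + 4 days = Fri Apr 21 2034.

Fri Apr 21 2034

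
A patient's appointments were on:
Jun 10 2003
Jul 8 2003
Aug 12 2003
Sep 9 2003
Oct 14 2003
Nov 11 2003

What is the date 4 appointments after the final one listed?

Mar 9 2004

These are Tuesdays at 28- or 35-day spacing (28, 35, 28, 35, 28).
The pattern: 2nd Tuesday of the month.
2nd Tuesday of December 2003: Dec 9 2003.
January 2004 — 2nd Tuesday is Jan 13 2004.
2nd Tuesday of February 2004: Feb 10 2004.
March 2004 — 2nd Tuesday is Mar 9 2004.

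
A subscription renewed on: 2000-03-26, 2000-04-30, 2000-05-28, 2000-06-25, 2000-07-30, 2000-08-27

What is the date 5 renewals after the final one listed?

These are Sundays with 35, 28, 28, 35, 28-day gaps.
Each is the final Sunday of its month — 2000-04-30 is past the 28th, so '4th Sunday' doesn't fit.
September 2000 ends with Sunday 2000-09-24.
Last Sunday of October 2000: 2000-10-29.
November 2000 ends with Sunday 2000-11-26.
Last Sunday of December 2000: 2000-12-31.
January 2001 ends with Sunday 2001-01-28.

2001-01-28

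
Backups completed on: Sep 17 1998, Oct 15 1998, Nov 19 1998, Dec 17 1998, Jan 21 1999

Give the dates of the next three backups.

Feb 18 1999, Mar 18 1999, Apr 15 1999

All dates are Thursdays, 28, 35, 28, 35 days apart.
Specifically, the 3rd Thursday of each month.
3rd Thursday of February 1999: Feb 18 1999.
March 1999 — 3rd Thursday is Mar 18 1999.
April 1999 — 3rd Thursday is Apr 15 1999.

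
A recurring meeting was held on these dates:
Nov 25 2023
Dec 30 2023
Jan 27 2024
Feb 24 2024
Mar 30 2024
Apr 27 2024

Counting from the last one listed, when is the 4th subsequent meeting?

Aug 31 2024

Every date is a Saturday; gaps 35, 28, 28, 35, 28 days.
Each is the last Saturday of its month (at least one falls on the 29th or later, ruling out '4th Saturday').
Last Saturday of May 2024: May 25 2024.
Last Saturday of June 2024: Jun 29 2024.
July 2024 ends with Saturday Jul 27 2024.
August 2024 ends with Saturday Aug 31 2024.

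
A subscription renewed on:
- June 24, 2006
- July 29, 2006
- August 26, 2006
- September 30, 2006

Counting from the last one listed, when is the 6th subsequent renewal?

March 31, 2007

These are Saturdays with 35, 28, 35-day gaps.
Each is the final Saturday of its month — July 29, 2006 is past the 28th, so '4th Saturday' doesn't fit.
Last Saturday of October 2006: October 28, 2006.
Last Saturday of November 2006: November 25, 2006.
December 2006 ends with Saturday December 30, 2006.
Last Saturday of January 2007: January 27, 2007.
Last Saturday of February 2007: February 24, 2007.
Last Saturday of March 2007: March 31, 2007.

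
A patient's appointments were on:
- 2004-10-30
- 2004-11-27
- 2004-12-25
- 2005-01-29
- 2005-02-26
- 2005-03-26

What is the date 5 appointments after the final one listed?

All Saturdays; the gaps (28, 28, 35, 28, 28) vary with month length.
This is the last Saturday of each month.
Last Saturday of April 2005: 2005-04-30.
Last Saturday of May 2005: 2005-05-28.
June 2005 ends with Saturday 2005-06-25.
July 2005 ends with Saturday 2005-07-30.
August 2005 ends with Saturday 2005-08-27.

2005-08-27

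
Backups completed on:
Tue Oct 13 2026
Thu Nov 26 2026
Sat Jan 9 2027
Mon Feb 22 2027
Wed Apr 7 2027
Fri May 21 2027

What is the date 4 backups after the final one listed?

Sat Nov 13 2027

Gaps between consecutive events: 44, 44, 44, 44, 44 days — a constant 44-day interval.
Fri May 21 2027 + 44 days = Sun Jul 4 2027.
Sun Jul 4 2027 + 44 days = Tue Aug 17 2027.
Tue Aug 17 2027 + 44 days = Thu Sep 30 2027.
Thu Sep 30 2027 + 44 days = Sat Nov 13 2027.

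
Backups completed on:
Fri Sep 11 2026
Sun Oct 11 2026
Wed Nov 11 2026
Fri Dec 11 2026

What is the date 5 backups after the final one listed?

Each date is the 11th; the gaps (30, 31, 30) track the month lengths.
The rule is the 11th of each month.
January 2027: Mon Jan 11 2027.
February 2027: Thu Feb 11 2027.
March 2027: Thu Mar 11 2027.
Next: April 2027 → Sun Apr 11 2027.
May 2027: Tue May 11 2027.

Tue May 11 2027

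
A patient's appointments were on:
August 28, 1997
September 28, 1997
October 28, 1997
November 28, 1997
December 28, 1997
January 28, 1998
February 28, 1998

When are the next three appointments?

March 28, 1998; April 28, 1998; May 28, 1998

Gaps: 31, 30, 31, 30, 31, 31 days — not constant. Every event is on the 28th of the month.
Pattern: the 28th of each month.
Next: March 1998 → March 28, 1998.
April 1998: April 28, 1998.
May 1998: May 28, 1998.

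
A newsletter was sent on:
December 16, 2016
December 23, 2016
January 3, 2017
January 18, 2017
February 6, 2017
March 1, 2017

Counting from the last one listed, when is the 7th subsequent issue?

The spacing grows by 4 each time: 7, 11, 15, 19, 23 days.
Next gap: 27 days. March 1, 2017 + 27 days = March 28, 2017.
Next gap: 31 days. March 28, 2017 + 31 days = April 28, 2017.
Next gap: 35 days. April 28, 2017 + 35 days = June 2, 2017.
Next gap: 39 days. June 2, 2017 + 39 days = July 11, 2017.
Next gap: 43 days. July 11, 2017 + 43 days = August 23, 2017.
Next gap: 47 days. August 23, 2017 + 47 days = October 9, 2017.
Next gap: 51 days. October 9, 2017 + 51 days = November 29, 2017.

November 29, 2017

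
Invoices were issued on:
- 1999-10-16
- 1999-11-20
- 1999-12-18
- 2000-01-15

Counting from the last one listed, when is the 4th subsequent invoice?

2000-05-20

Gaps: 35, 28, 28 days — a mix of 28 and 35. Every date is a Saturday.
Each is the 3rd Saturday of its month.
February 2000 — 3rd Saturday is 2000-02-19.
March 2000 — 3rd Saturday is 2000-03-18.
April 2000 — 3rd Saturday is 2000-04-15.
3rd Saturday of May 2000: 2000-05-20.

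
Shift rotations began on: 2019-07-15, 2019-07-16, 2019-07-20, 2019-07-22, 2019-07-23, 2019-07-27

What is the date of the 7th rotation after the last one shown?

The gap pattern 1, 4, 2, 1, 4 repeats every 3 events.
These are the Mondays, Tuesdays and Saturdays of each week.
Next Monday: 2019-07-29.
Next Tuesday: 2019-07-30.
Next Saturday: 2019-08-03.
Next Monday: 2019-08-05.
Next Tuesday: 2019-08-06.
Next Saturday: 2019-08-10.
The following Monday is 2019-08-12.

2019-08-12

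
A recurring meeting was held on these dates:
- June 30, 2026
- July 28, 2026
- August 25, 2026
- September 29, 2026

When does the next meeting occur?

October 27, 2026

These are Tuesdays with 28, 28, 35-day gaps.
Each is the final Tuesday of its month — June 30, 2026 is past the 28th, so '4th Tuesday' doesn't fit.
October 2026 ends with Tuesday October 27, 2026.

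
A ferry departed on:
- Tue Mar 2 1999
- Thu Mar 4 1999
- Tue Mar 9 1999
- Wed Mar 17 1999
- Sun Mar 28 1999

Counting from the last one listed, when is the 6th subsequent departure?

Wed Aug 4 1999

Gaps: 2, 5, 8, 11 days — each gap is 3 larger than the previous one.
Next gap: 14 days. Sun Mar 28 1999 + 14 days = Sun Apr 11 1999.
Next gap: 17 days. Sun Apr 11 1999 + 17 days = Wed Apr 28 1999.
Next gap: 20 days. Wed Apr 28 1999 + 20 days = Tue May 18 1999.
Next gap: 23 days. Tue May 18 1999 + 23 days = Thu Jun 10 1999.
Next gap: 26 days. Thu Jun 10 1999 + 26 days = Tue Jul 6 1999.
Next gap: 29 days. Tue Jul 6 1999 + 29 days = Wed Aug 4 1999.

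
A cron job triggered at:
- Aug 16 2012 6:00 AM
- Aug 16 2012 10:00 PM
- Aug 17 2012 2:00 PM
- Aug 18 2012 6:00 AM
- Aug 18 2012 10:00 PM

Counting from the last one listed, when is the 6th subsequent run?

Spacing: 16, 16, 16, 16 h — constant 16 h.
Aug 18 2012 10:00 PM + 16 h = Aug 19 2012 2:00 PM.
Aug 19 2012 2:00 PM + 16 h = Aug 20 2012 6:00 AM.
Aug 20 2012 6:00 AM + 16 h = Aug 20 2012 10:00 PM.
Aug 20 2012 10:00 PM + 16 h = Aug 21 2012 2:00 PM.
Aug 21 2012 2:00 PM + 16 h = Aug 22 2012 6:00 AM.
Aug 22 2012 6:00 AM + 16 h = Aug 22 2012 10:00 PM.

Aug 22 2012 10:00 PM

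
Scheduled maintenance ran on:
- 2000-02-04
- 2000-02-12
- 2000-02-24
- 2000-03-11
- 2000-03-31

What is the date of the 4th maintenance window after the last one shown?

The spacing grows by 4 each time: 8, 12, 16, 20 days.
Next gap: 24 days. 2000-03-31 + 24 days = 2000-04-24.
Next gap: 28 days. 2000-04-24 + 28 days = 2000-05-22.
Next gap: 32 days. 2000-05-22 + 32 days = 2000-06-23.
Next gap: 36 days. 2000-06-23 + 36 days = 2000-07-29.

2000-07-29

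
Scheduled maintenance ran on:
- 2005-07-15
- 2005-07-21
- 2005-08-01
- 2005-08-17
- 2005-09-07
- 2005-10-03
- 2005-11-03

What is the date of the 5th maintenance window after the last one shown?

The spacing grows by 5 each time: 6, 11, 16, 21, 26, 31 days.
Next gap: 36 days. 2005-11-03 + 36 days = 2005-12-09.
Next gap: 41 days. 2005-12-09 + 41 days = 2006-01-19.
Next gap: 46 days. 2006-01-19 + 46 days = 2006-03-06.
Next gap: 51 days. 2006-03-06 + 51 days = 2006-04-26.
Next gap: 56 days. 2006-04-26 + 56 days = 2006-06-21.

2006-06-21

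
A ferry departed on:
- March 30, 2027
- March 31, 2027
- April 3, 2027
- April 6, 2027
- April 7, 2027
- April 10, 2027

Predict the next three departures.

April 13, 2027; April 14, 2027; April 17, 2027

Gaps: 1, 3, 3, 1, 3 days — not constant, but cyclic with period 3.
The events fall on every Tuesday, Wednesday and Saturday.
The following Tuesday is April 13, 2027.
The following Wednesday is April 14, 2027.
The following Saturday is April 17, 2027.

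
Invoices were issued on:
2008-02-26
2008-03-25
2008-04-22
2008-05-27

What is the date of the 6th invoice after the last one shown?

2008-11-25

These are Tuesdays at 28- or 35-day spacing (28, 28, 35).
The pattern: 4th Tuesday of the month.
June 2008 — 4th Tuesday is 2008-06-24.
July 2008 — 4th Tuesday is 2008-07-22.
4th Tuesday of August 2008: 2008-08-26.
4th Tuesday of September 2008: 2008-09-23.
4th Tuesday of October 2008: 2008-10-28.
November 2008 — 4th Tuesday is 2008-11-25.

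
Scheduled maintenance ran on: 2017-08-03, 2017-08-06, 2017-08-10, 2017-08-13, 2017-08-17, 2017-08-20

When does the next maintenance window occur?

2017-08-24

Every event lands on a Thursday or Sunday (gaps cycle 3, 4, 3, 4, 3).
So the schedule is: every Thursday and Sunday.
Next Thursday: 2017-08-24.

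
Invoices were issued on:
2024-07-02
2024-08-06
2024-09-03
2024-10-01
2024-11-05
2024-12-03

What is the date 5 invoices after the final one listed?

All dates are Tuesdays, 35, 28, 28, 35, 28 days apart.
Specifically, the 1st Tuesday of each month.
1st Tuesday of January 2025: 2025-01-07.
February 2025 — 1st Tuesday is 2025-02-04.
1st Tuesday of March 2025: 2025-03-04.
1st Tuesday of April 2025: 2025-04-01.
May 2025 — 1st Tuesday is 2025-05-06.

2025-05-06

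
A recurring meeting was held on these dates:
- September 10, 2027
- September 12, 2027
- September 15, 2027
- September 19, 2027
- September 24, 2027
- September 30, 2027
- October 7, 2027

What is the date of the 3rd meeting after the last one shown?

Gaps: 2, 3, 4, 5, 6, 7 days — each gap is 1 larger than the previous one.
Next gap: 8 days. October 7, 2027 + 8 days = October 15, 2027.
Next gap: 9 days. October 15, 2027 + 9 days = October 24, 2027.
Next gap: 10 days. October 24, 2027 + 10 days = November 3, 2027.

November 3, 2027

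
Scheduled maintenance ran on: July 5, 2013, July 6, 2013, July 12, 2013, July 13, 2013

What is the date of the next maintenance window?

Gaps: 1, 6, 1 days — not constant, but cyclic with period 2.
The events fall on every Friday and Saturday.
The following Friday is July 19, 2013.

July 19, 2013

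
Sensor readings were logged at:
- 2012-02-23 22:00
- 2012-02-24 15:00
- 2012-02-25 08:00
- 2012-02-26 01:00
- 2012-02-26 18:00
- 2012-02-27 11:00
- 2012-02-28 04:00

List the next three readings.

2012-02-28 21:00, 2012-02-29 14:00, 2012-03-01 07:00

Gaps: 17, 17, 17, 17, 17, 17 hours — each event is 17 hours after the previous one.
2012-02-28 04:00 + 17 h = 2012-02-28 21:00.
2012-02-28 21:00 + 17 h = 2012-02-29 14:00.
2012-02-29 14:00 + 17 h = 2012-03-01 07:00.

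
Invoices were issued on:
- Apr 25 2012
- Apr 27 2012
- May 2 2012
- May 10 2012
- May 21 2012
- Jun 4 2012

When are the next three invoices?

Jun 21 2012, Jul 11 2012, Aug 3 2012

The spacing grows by 3 each time: 2, 5, 8, 11, 14 days.
Next gap: 17 days. Jun 4 2012 + 17 days = Jun 21 2012.
Next gap: 20 days. Jun 21 2012 + 20 days = Jul 11 2012.
Next gap: 23 days. Jul 11 2012 + 23 days = Aug 3 2012.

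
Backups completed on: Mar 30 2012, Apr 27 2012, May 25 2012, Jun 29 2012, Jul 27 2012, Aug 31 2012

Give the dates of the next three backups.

These are Fridays with 28, 28, 35, 28, 35-day gaps.
Each is the final Friday of its month — Mar 30 2012 is past the 28th, so '4th Friday' doesn't fit.
Last Friday of September 2012: Sep 28 2012.
October 2012 ends with Friday Oct 26 2012.
November 2012 ends with Friday Nov 30 2012.

Sep 28 2012, Oct 26 2012, Nov 30 2012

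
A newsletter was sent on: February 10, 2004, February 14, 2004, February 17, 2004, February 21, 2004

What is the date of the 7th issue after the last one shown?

Gaps: 4, 3, 4 days — not constant, but cyclic with period 2.
The events fall on every Tuesday and Saturday.
Next Tuesday: February 24, 2004.
The following Saturday is February 28, 2004.
The following Tuesday is March 2, 2004.
The following Saturday is March 6, 2004.
The following Tuesday is March 9, 2004.
The following Saturday is March 13, 2004.
Next Tuesday: March 16, 2004.

March 16, 2004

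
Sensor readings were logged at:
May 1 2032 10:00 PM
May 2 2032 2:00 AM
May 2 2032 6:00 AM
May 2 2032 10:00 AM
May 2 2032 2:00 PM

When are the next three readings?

May 2 2032 6:00 PM, May 2 2032 10:00 PM, May 3 2032 2:00 AM

Gaps: 4, 4, 4, 4 hours — each event is 4 hours after the previous one.
May 2 2032 2:00 PM + 4 h = May 2 2032 6:00 PM.
May 2 2032 6:00 PM + 4 h = May 2 2032 10:00 PM.
May 2 2032 10:00 PM + 4 h = May 3 2032 2:00 AM.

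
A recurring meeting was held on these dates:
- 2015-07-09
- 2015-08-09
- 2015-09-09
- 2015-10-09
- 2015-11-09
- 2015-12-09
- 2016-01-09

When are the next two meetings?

2016-02-09, 2016-03-09

Each date is the 9th; the gaps (31, 31, 30, 31, 30, 31) track the month lengths.
The rule is the 9th of each month.
Next: February 2016 → 2016-02-09.
Next: March 2016 → 2016-03-09.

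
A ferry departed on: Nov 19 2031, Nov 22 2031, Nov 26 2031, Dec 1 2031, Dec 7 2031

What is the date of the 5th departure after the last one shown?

Jan 21 2032

Intervals are 3, 4, 5, 6 days — an arithmetic progression with common difference 1.
Next gap: 7 days. Dec 7 2031 + 7 days = Dec 14 2031.
Next gap: 8 days. Dec 14 2031 + 8 days = Dec 22 2031.
Next gap: 9 days. Dec 22 2031 + 9 days = Dec 31 2031.
Next gap: 10 days. Dec 31 2031 + 10 days = Jan 10 2032.
Next gap: 11 days. Jan 10 2032 + 11 days = Jan 21 2032.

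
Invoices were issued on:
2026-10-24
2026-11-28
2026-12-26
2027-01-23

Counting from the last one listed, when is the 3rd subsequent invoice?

All dates are Saturdays, 35, 28, 28 days apart.
Specifically, the 4th Saturday of each month.
4th Saturday of February 2027: 2027-02-27.
March 2027 — 4th Saturday is 2027-03-27.
4th Saturday of April 2027: 2027-04-24.

2027-04-24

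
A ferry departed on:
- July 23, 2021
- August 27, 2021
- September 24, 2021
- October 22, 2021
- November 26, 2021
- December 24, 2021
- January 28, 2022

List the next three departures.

February 25, 2022; March 25, 2022; April 22, 2022

These are Fridays at 28- or 35-day spacing (35, 28, 28, 35, 28, 35).
The pattern: 4th Friday of the month.
4th Friday of February 2022: February 25, 2022.
4th Friday of March 2022: March 25, 2022.
4th Friday of April 2022: April 22, 2022.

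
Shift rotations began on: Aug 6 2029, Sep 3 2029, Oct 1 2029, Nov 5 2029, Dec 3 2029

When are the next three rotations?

Jan 7 2030, Feb 4 2030, Mar 4 2030

All dates are Mondays, 28, 28, 35, 28 days apart.
Specifically, the 1st Monday of each month.
1st Monday of January 2030: Jan 7 2030.
1st Monday of February 2030: Feb 4 2030.
1st Monday of March 2030: Mar 4 2030.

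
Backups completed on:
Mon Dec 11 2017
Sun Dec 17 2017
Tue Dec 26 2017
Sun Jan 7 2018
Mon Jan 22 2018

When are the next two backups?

Gaps: 6, 9, 12, 15 days — each gap is 3 larger than the previous one.
Next gap: 18 days. Mon Jan 22 2018 + 18 days = Fri Feb 9 2018.
Next gap: 21 days. Fri Feb 9 2018 + 21 days = Fri Mar 2 2018.

Fri Feb 9 2018, Fri Mar 2 2018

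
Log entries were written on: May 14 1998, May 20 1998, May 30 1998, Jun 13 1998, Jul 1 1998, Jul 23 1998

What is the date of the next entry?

Aug 18 1998

The spacing grows by 4 each time: 6, 10, 14, 18, 22 days.
Next gap: 26 days. Jul 23 1998 + 26 days = Aug 18 1998.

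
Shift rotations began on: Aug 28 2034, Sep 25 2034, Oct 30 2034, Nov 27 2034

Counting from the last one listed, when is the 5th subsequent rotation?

Apr 30 2035

These are Mondays with 28, 35, 28-day gaps.
Each is the final Monday of its month — Oct 30 2034 is past the 28th, so '4th Monday' doesn't fit.
December 2034 ends with Monday Dec 25 2034.
Last Monday of January 2035: Jan 29 2035.
Last Monday of February 2035: Feb 26 2035.
Last Monday of March 2035: Mar 26 2035.
Last Monday of April 2035: Apr 30 2035.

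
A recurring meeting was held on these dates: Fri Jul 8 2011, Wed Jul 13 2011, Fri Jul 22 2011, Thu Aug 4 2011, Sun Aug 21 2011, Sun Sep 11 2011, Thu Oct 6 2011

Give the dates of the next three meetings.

Gaps: 5, 9, 13, 17, 21, 25 days — each gap is 4 larger than the previous one.
Next gap: 29 days. Thu Oct 6 2011 + 29 days = Fri Nov 4 2011.
Next gap: 33 days. Fri Nov 4 2011 + 33 days = Wed Dec 7 2011.
Next gap: 37 days. Wed Dec 7 2011 + 37 days = Fri Jan 13 2012.

Fri Nov 4 2011, Wed Dec 7 2011, Fri Jan 13 2012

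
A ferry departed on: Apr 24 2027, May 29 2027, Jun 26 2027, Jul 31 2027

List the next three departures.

Aug 28 2027, Sep 25 2027, Oct 30 2027

All Saturdays; the gaps (35, 28, 35) vary with month length.
This is the last Saturday of each month.
Last Saturday of August 2027: Aug 28 2027.
September 2027 ends with Saturday Sep 25 2027.
Last Saturday of October 2027: Oct 30 2027.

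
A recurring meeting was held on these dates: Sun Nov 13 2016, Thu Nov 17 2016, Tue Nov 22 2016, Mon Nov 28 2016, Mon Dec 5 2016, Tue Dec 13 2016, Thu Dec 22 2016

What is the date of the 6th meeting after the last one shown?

Tue Mar 7 2017

Gaps: 4, 5, 6, 7, 8, 9 days — each gap is 1 larger than the previous one.
Next gap: 10 days. Thu Dec 22 2016 + 10 days = Sun Jan 1 2017.
Next gap: 11 days. Sun Jan 1 2017 + 11 days = Thu Jan 12 2017.
Next gap: 12 days. Thu Jan 12 2017 + 12 days = Tue Jan 24 2017.
Next gap: 13 days. Tue Jan 24 2017 + 13 days = Mon Feb 6 2017.
Next gap: 14 days. Mon Feb 6 2017 + 14 days = Mon Feb 20 2017.
Next gap: 15 days. Mon Feb 20 2017 + 15 days = Tue Mar 7 2017.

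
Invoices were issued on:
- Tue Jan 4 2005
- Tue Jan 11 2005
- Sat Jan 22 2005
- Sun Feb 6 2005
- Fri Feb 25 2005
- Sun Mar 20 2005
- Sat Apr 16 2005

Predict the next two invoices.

The spacing grows by 4 each time: 7, 11, 15, 19, 23, 27 days.
Next gap: 31 days. Sat Apr 16 2005 + 31 days = Tue May 17 2005.
Next gap: 35 days. Tue May 17 2005 + 35 days = Tue Jun 21 2005.

Tue May 17 2005, Tue Jun 21 2005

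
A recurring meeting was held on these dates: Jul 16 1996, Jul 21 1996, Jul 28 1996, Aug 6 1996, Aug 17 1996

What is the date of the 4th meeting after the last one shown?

Gaps: 5, 7, 9, 11 days — each gap is 2 larger than the previous one.
Next gap: 13 days. Aug 17 1996 + 13 days = Aug 30 1996.
Next gap: 15 days. Aug 30 1996 + 15 days = Sep 14 1996.
Next gap: 17 days. Sep 14 1996 + 17 days = Oct 1 1996.
Next gap: 19 days. Oct 1 1996 + 19 days = Oct 20 1996.

Oct 20 1996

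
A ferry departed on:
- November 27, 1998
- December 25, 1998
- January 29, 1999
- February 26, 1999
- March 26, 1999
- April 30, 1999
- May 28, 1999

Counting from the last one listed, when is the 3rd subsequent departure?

Every date is a Friday; gaps 28, 35, 28, 28, 35, 28 days.
Each is the last Friday of its month (at least one falls on the 29th or later, ruling out '4th Friday').
Last Friday of June 1999: June 25, 1999.
Last Friday of July 1999: July 30, 1999.
August 1999 ends with Friday August 27, 1999.

August 27, 1999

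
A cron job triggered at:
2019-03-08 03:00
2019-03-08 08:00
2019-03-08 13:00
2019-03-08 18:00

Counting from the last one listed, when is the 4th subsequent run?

Gaps: 5, 5, 5 hours — each event is 5 hours after the previous one.
2019-03-08 18:00 + 5 h = 2019-03-08 23:00.
2019-03-08 23:00 + 5 h = 2019-03-09 04:00.
2019-03-09 04:00 + 5 h = 2019-03-09 09:00.
2019-03-09 09:00 + 5 h = 2019-03-09 14:00.

2019-03-09 14:00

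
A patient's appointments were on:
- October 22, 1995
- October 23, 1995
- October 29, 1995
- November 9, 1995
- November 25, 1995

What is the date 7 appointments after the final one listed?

Gaps: 1, 6, 11, 16 days — each gap is 5 larger than the previous one.
Next gap: 21 days. November 25, 1995 + 21 days = December 16, 1995.
Next gap: 26 days. December 16, 1995 + 26 days = January 11, 1996.
Next gap: 31 days. January 11, 1996 + 31 days = February 11, 1996.
Next gap: 36 days. February 11, 1996 + 36 days = March 18, 1996.
Next gap: 41 days. March 18, 1996 + 41 days = April 28, 1996.
Next gap: 46 days. April 28, 1996 + 46 days = June 13, 1996.
Next gap: 51 days. June 13, 1996 + 51 days = August 3, 1996.

August 3, 1996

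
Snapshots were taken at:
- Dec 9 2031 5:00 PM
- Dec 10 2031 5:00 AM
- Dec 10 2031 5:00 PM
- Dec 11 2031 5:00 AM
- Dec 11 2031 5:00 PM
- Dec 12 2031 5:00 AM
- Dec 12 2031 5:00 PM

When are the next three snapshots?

Dec 13 2031 5:00 AM, Dec 13 2031 5:00 PM, Dec 14 2031 5:00 AM

Gaps: 12, 12, 12, 12, 12, 12 hours — each event is 12 hours after the previous one.
Dec 12 2031 5:00 PM + 12 h = Dec 13 2031 5:00 AM.
Dec 13 2031 5:00 AM + 12 h = Dec 13 2031 5:00 PM.
Dec 13 2031 5:00 PM + 12 h = Dec 14 2031 5:00 AM.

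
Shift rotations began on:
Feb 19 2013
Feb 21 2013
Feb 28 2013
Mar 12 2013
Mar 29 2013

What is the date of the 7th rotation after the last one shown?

Dec 13 2013

Intervals are 2, 7, 12, 17 days — an arithmetic progression with common difference 5.
Next gap: 22 days. Mar 29 2013 + 22 days = Apr 20 2013.
Next gap: 27 days. Apr 20 2013 + 27 days = May 17 2013.
Next gap: 32 days. May 17 2013 + 32 days = Jun 18 2013.
Next gap: 37 days. Jun 18 2013 + 37 days = Jul 25 2013.
Next gap: 42 days. Jul 25 2013 + 42 days = Sep 5 2013.
Next gap: 47 days. Sep 5 2013 + 47 days = Oct 22 2013.
Next gap: 52 days. Oct 22 2013 + 52 days = Dec 13 2013.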